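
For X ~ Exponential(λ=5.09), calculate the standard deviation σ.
0.1965

We have X ~ Exponential(λ=5.09).

For an Exponential distribution with λ=5.09:
σ = √Var(X) = 0.1965

The standard deviation is the square root of the variance.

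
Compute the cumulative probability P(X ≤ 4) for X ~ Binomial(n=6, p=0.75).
0.466064

We have X ~ Binomial(n=6, p=0.75).

The CDF gives us P(X ≤ k).

Using the CDF:
P(X ≤ 4) = 0.466064

This means there's approximately a 46.6% chance that X is at most 4.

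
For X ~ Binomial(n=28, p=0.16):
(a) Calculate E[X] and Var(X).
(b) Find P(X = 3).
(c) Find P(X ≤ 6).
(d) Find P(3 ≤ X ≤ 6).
(a) E[X] = 4.4800, Var(X) = 3.7632
(b) P(X = 3) = 0.171667
(c) P(X ≤ 6) = 0.851322
(d) P(3 ≤ X ≤ 6) = 0.699309

We have X ~ Binomial(n=28, p=0.16).

(a) Moments:
E[X] = 4.4800
Var(X) = 3.7632
σ = √Var(X) = 1.9399

(b) Point probability using PMF:
P(X = 3) = 0.171667

(c) Cumulative probability using CDF:
P(X ≤ 6) = F(6) = 0.851322

(d) Range probability:
P(3 ≤ X ≤ 6) = P(X ≤ 6) - P(X ≤ 2)
                   = F(6) - F(2)
                   = 0.851322 - 0.152014
                   = 0.699309

This means approximately 69.9% of outcomes fall in the interval [3, 6].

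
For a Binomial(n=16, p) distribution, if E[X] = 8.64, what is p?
p = 0.54

For a Binomial(n, p) distribution:
E[X] = n × p

Given n = 16 and E[X] = 8.64:
8.64 = 16 × p
p = 8.64 / 16 = 0.54

Verification: Binomial(16, 0.54) has E[X] = 8.64 ✓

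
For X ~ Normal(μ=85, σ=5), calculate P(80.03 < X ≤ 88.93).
0.623955

We have X ~ Normal(μ=85, σ=5).

To find P(80.03 < X ≤ 88.93), we use:
P(80.03 < X ≤ 88.93) = P(X ≤ 88.93) - P(X ≤ 80.03)
                 = F(88.93) - F(80.03)
                 = 0.784066 - 0.160111
                 = 0.623955

So there's approximately a 62.4% chance that X falls in this range.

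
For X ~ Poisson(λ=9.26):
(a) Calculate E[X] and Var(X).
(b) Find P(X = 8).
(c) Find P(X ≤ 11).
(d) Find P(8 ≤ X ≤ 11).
(a) E[X] = 9.2600, Var(X) = 9.2600
(b) P(X = 8) = 0.127585
(c) P(X ≤ 11) = 0.777080
(d) P(8 ≤ X ≤ 11) = 0.482742

We have X ~ Poisson(λ=9.26).

(a) Moments:
E[X] = 9.2600
Var(X) = 9.2600
σ = √Var(X) = 3.0430

(b) Point probability using PMF:
P(X = 8) = 0.127585

(c) Cumulative probability using CDF:
P(X ≤ 11) = F(11) = 0.777080

(d) Range probability:
P(8 ≤ X ≤ 11) = P(X ≤ 11) - P(X ≤ 7)
                   = F(11) - F(7)
                   = 0.777080 - 0.294338
                   = 0.482742

This means approximately 48.3% of outcomes fall in the interval [8, 11].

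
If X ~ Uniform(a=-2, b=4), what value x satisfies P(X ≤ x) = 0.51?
1.0600

We have X ~ Uniform(a=-2, b=4).

We want to find x such that P(X ≤ x) = 0.51.

This is the 51st percentile, which means 51% of values fall below this point.

Using the inverse CDF (quantile function):
x = F⁻¹(0.51) = 1.0600

Verification: P(X ≤ 1.0600) = 0.51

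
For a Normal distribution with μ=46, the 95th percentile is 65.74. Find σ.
σ = 12.0011

For X ~ Normal(μ, σ), the p-th percentile satisfies x = μ + z_p × σ,
where z_p = Φ⁻¹(p) is the standard normal quantile.

Step 1: z_{0.95} = Φ⁻¹(0.95) = 1.6449

Step 2: Solve for σ:
65.74 = 46 + 1.6449 × σ
σ = (65.74 - 46) / 1.6449
σ = 19.74 / 1.6449
σ = 12.0011

Verification: μ + z × σ = 46 + 1.6449 × 12.0011 = 65.74 ✓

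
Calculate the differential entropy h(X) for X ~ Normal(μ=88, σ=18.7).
4.3475 nats

We have X ~ Normal(μ=88, σ=18.7).

The differential entropy measures the uncertainty or information content of the distribution.

For a Normal distribution with μ=88, σ=18.7:
h(X) = 4.3475 nats

(In bits, this would be 6.2721 bits.)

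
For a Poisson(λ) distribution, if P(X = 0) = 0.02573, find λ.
λ = 3.6601

For a Poisson(λ) distribution, the PMF at 0 is:
P(X = 0) = λ^0 e^(-λ) / 0! = e^(-λ)

Given P(X = 0) = 0.02573:
e^(-λ) = 0.02573
-λ = ln(0.02573)
λ = -ln(0.02573) = 3.6601

Verification: e^(-3.6601) = 0.02573 ✓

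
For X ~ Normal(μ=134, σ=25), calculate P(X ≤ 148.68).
0.721465

We have X ~ Normal(μ=134, σ=25).

The CDF gives us P(X ≤ k).

Using the CDF:
P(X ≤ 148.68) = 0.721465

This means there's approximately a 72.1% chance that X is at most 148.68.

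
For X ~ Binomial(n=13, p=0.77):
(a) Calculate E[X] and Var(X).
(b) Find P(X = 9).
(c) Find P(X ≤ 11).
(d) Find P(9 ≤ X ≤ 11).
(a) E[X] = 10.0100, Var(X) = 2.3023
(b) P(X = 9) = 0.190386
(c) P(X ≤ 11) = 0.836666
(d) P(9 ≤ X ≤ 11) = 0.678118

We have X ~ Binomial(n=13, p=0.77).

(a) Moments:
E[X] = 10.0100
Var(X) = 2.3023
σ = √Var(X) = 1.5173

(b) Point probability using PMF:
P(X = 9) = 0.190386

(c) Cumulative probability using CDF:
P(X ≤ 11) = F(11) = 0.836666

(d) Range probability:
P(9 ≤ X ≤ 11) = P(X ≤ 11) - P(X ≤ 8)
                   = F(11) - F(8)
                   = 0.836666 - 0.158548
                   = 0.678118

This means approximately 67.8% of outcomes fall in the interval [9, 11].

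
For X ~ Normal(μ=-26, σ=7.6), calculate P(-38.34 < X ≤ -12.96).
0.904678

We have X ~ Normal(μ=-26, σ=7.6).

To find P(-38.34 < X ≤ -12.96), we use:
P(-38.34 < X ≤ -12.96) = P(X ≤ -12.96) - P(X ≤ -38.34)
                 = F(-12.96) - F(-38.34)
                 = 0.956900 - 0.052222
                 = 0.904678

So there's approximately a 90.5% chance that X falls in this range.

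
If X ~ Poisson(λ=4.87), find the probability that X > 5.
0.361242

We have X ~ Poisson(λ=4.87).

P(X > 5) = 1 - P(X ≤ 5)
                = 1 - F(5)
                = 1 - 0.638758
                = 0.361242

So there's approximately a 36.1% chance that X exceeds 5.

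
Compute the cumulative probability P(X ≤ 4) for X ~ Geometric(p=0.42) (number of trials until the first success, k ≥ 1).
0.886835

We have X ~ Geometric(p=0.42) (number of trials until the first success, k ≥ 1).

The CDF gives us P(X ≤ k).

Using the CDF:
P(X ≤ 4) = 0.886835

This means there's approximately a 88.7% chance that X is at most 4.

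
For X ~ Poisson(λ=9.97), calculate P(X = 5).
0.038404

We have X ~ Poisson(λ=9.97).

For a Poisson distribution, the PMF gives us the probability of each outcome.

Using the PMF formula:
P(X = 5) = 0.038404

Rounded to 4 decimal places: 0.0384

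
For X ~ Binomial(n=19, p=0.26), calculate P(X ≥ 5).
0.574449

We have X ~ Binomial(n=19, p=0.26).

For discrete distributions, P(X ≥ 5) = 1 - P(X ≤ 4).

P(X ≤ 4) = 0.425551
P(X ≥ 5) = 1 - 0.425551 = 0.574449

So there's approximately a 57.4% chance that X is at least 5.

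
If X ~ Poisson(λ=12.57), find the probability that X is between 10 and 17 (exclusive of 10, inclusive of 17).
0.622112

We have X ~ Poisson(λ=12.57).

To find P(10 < X ≤ 17), we use:
P(10 < X ≤ 17) = P(X ≤ 17) - P(X ≤ 10)
                 = F(17) - F(10)
                 = 0.912539 - 0.290427
                 = 0.622112

So there's approximately a 62.2% chance that X falls in this range.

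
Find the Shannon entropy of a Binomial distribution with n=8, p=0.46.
1.7599 nats

We have X ~ Binomial(n=8, p=0.46).

The Shannon entropy measures the uncertainty or information content of the distribution.

For a Binomial distribution with n=8, p=0.46:
H(X) = 1.7599 nats

(In bits, this would be 2.5389 bits.)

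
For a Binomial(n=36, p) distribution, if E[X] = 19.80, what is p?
p = 0.55

For a Binomial(n, p) distribution:
E[X] = n × p

Given n = 36 and E[X] = 19.80:
19.80 = 36 × p
p = 19.80 / 36 = 0.55

Verification: Binomial(36, 0.55) has E[X] = 19.80 ✓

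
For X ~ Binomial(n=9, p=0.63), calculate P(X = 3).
0.053890

We have X ~ Binomial(n=9, p=0.63).

For a Binomial distribution, the PMF gives us the probability of each outcome.

Using the PMF formula:
P(X = 3) = 0.053890

Rounded to 4 decimal places: 0.0539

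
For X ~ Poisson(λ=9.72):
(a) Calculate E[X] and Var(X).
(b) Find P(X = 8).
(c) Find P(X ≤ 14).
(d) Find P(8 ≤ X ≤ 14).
(a) E[X] = 9.7200, Var(X) = 9.7200
(b) P(X = 8) = 0.118705
(c) P(X ≤ 14) = 0.930311
(d) P(8 ≤ X ≤ 14) = 0.683804

We have X ~ Poisson(λ=9.72).

(a) Moments:
E[X] = 9.7200
Var(X) = 9.7200
σ = √Var(X) = 3.1177

(b) Point probability using PMF:
P(X = 8) = 0.118705

(c) Cumulative probability using CDF:
P(X ≤ 14) = F(14) = 0.930311

(d) Range probability:
P(8 ≤ X ≤ 14) = P(X ≤ 14) - P(X ≤ 7)
                   = F(14) - F(7)
                   = 0.930311 - 0.246508
                   = 0.683804

This means approximately 68.4% of outcomes fall in the interval [8, 14].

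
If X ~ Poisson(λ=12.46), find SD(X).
3.5299

We have X ~ Poisson(λ=12.46).

For a Poisson distribution with λ=12.46:
σ = √Var(X) = 3.5299

The standard deviation is the square root of the variance.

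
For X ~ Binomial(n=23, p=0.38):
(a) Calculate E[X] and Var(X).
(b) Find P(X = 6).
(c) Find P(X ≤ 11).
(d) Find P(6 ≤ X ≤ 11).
(a) E[X] = 8.7400, Var(X) = 5.4188
(b) P(X = 6) = 0.089837
(c) P(X ≤ 11) = 0.881186
(d) P(6 ≤ X ≤ 11) = 0.802655

We have X ~ Binomial(n=23, p=0.38).

(a) Moments:
E[X] = 8.7400
Var(X) = 5.4188
σ = √Var(X) = 2.3278

(b) Point probability using PMF:
P(X = 6) = 0.089837

(c) Cumulative probability using CDF:
P(X ≤ 11) = F(11) = 0.881186

(d) Range probability:
P(6 ≤ X ≤ 11) = P(X ≤ 11) - P(X ≤ 5)
                   = F(11) - F(5)
                   = 0.881186 - 0.078531
                   = 0.802655

This means approximately 80.3% of outcomes fall in the interval [6, 11].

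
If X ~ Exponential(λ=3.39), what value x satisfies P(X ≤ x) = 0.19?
0.0622

We have X ~ Exponential(λ=3.39).

We want to find x such that P(X ≤ x) = 0.19.

This is the 19th percentile, which means 19% of values fall below this point.

Using the inverse CDF (quantile function):
x = F⁻¹(0.19) = 0.0622

Verification: P(X ≤ 0.0622) = 0.19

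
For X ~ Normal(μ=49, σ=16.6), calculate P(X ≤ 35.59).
0.209594

We have X ~ Normal(μ=49, σ=16.6).

The CDF gives us P(X ≤ k).

Using the CDF:
P(X ≤ 35.59) = 0.209594

This means there's approximately a 21.0% chance that X is at most 35.59.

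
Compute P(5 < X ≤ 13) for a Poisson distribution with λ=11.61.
0.696038

We have X ~ Poisson(λ=11.61).

To find P(5 < X ≤ 13), we use:
P(5 < X ≤ 13) = P(X ≤ 13) - P(X ≤ 5)
                 = F(13) - F(5)
                 = 0.721953 - 0.025915
                 = 0.696038

So there's approximately a 69.6% chance that X falls in this range.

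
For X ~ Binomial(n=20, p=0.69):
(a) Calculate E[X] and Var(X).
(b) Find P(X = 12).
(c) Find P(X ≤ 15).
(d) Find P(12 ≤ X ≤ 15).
(a) E[X] = 13.8000, Var(X) = 4.2780
(b) P(X = 12) = 0.125127
(c) P(X ≤ 15) = 0.791093
(d) P(12 ≤ X ≤ 15) = 0.657076

We have X ~ Binomial(n=20, p=0.69).

(a) Moments:
E[X] = 13.8000
Var(X) = 4.2780
σ = √Var(X) = 2.0683

(b) Point probability using PMF:
P(X = 12) = 0.125127

(c) Cumulative probability using CDF:
P(X ≤ 15) = F(15) = 0.791093

(d) Range probability:
P(12 ≤ X ≤ 15) = P(X ≤ 15) - P(X ≤ 11)
                   = F(15) - F(11)
                   = 0.791093 - 0.134018
                   = 0.657076

This means approximately 65.7% of outcomes fall in the interval [12, 15].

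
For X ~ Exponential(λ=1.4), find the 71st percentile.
0.8842

We have X ~ Exponential(λ=1.4).

We want to find x such that P(X ≤ x) = 0.71.

This is the 71st percentile, which means 71% of values fall below this point.

Using the inverse CDF (quantile function):
x = F⁻¹(0.71) = 0.8842

Verification: P(X ≤ 0.8842) = 0.71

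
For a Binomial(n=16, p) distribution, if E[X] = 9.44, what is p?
p = 0.59

For a Binomial(n, p) distribution:
E[X] = n × p

Given n = 16 and E[X] = 9.44:
9.44 = 16 × p
p = 9.44 / 16 = 0.59

Verification: Binomial(16, 0.59) has E[X] = 9.44 ✓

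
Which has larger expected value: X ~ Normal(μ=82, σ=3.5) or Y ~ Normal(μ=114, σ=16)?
Y has larger mean (114.0000 > 82.0000)

Compute the expected value for each distribution:

X ~ Normal(μ=82, σ=3.5):
E[X] = 82.0000

Y ~ Normal(μ=114, σ=16):
E[Y] = 114.0000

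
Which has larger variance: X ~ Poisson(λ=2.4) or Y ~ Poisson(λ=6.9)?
Y has larger variance (6.9000 > 2.4000)

Compute the variance for each distribution:

X ~ Poisson(λ=2.4):
Var(X) = 2.4000

Y ~ Poisson(λ=6.9):
Var(Y) = 6.9000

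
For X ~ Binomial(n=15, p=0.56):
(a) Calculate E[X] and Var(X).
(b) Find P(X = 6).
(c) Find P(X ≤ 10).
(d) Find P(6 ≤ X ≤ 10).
(a) E[X] = 8.4000, Var(X) = 3.6960
(b) P(X = 6) = 0.095413
(c) P(X ≤ 10) = 0.863272
(d) P(6 ≤ X ≤ 10) = 0.797167

We have X ~ Binomial(n=15, p=0.56).

(a) Moments:
E[X] = 8.4000
Var(X) = 3.6960
σ = √Var(X) = 1.9225

(b) Point probability using PMF:
P(X = 6) = 0.095413

(c) Cumulative probability using CDF:
P(X ≤ 10) = F(10) = 0.863272

(d) Range probability:
P(6 ≤ X ≤ 10) = P(X ≤ 10) - P(X ≤ 5)
                   = F(10) - F(5)
                   = 0.863272 - 0.066105
                   = 0.797167

This means approximately 79.7% of outcomes fall in the interval [6, 10].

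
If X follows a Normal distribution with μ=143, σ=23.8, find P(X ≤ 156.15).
0.709704

We have X ~ Normal(μ=143, σ=23.8).

The CDF gives us P(X ≤ k).

Using the CDF:
P(X ≤ 156.15) = 0.709704

This means there's approximately a 71.0% chance that X is at most 156.15.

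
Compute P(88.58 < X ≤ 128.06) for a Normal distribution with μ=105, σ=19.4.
0.684046

We have X ~ Normal(μ=105, σ=19.4).

To find P(88.58 < X ≤ 128.06), we use:
P(88.58 < X ≤ 128.06) = P(X ≤ 128.06) - P(X ≤ 88.58)
                 = F(128.06) - F(88.58)
                 = 0.882713 - 0.198667
                 = 0.684046

So there's approximately a 68.4% chance that X falls in this range.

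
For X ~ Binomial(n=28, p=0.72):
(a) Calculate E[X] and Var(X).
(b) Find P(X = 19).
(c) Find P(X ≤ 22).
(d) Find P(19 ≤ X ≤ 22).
(a) E[X] = 20.1600, Var(X) = 5.6448
(b) P(X = 19) = 0.142240
(c) P(X ≤ 22) = 0.837607
(d) P(19 ≤ X ≤ 22) = 0.599984

We have X ~ Binomial(n=28, p=0.72).

(a) Moments:
E[X] = 20.1600
Var(X) = 5.6448
σ = √Var(X) = 2.3759

(b) Point probability using PMF:
P(X = 19) = 0.142240

(c) Cumulative probability using CDF:
P(X ≤ 22) = F(22) = 0.837607

(d) Range probability:
P(19 ≤ X ≤ 22) = P(X ≤ 22) - P(X ≤ 18)
                   = F(22) - F(18)
                   = 0.837607 - 0.237623
                   = 0.599984

This means approximately 60.0% of outcomes fall in the interval [19, 22].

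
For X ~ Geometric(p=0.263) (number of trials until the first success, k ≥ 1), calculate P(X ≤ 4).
0.704967

We have X ~ Geometric(p=0.263) (number of trials until the first success, k ≥ 1).

The CDF gives us P(X ≤ k).

Using the CDF:
P(X ≤ 4) = 0.704967

This means there's approximately a 70.5% chance that X is at most 4.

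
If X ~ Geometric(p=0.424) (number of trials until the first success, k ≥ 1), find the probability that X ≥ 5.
0.110075

We have X ~ Geometric(p=0.424) (number of trials until the first success, k ≥ 1).

For discrete distributions, P(X ≥ 5) = 1 - P(X ≤ 4).

P(X ≤ 4) = 0.889925
P(X ≥ 5) = 1 - 0.889925 = 0.110075

So there's approximately a 11.0% chance that X is at least 5.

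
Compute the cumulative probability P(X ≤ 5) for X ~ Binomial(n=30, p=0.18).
0.539462

We have X ~ Binomial(n=30, p=0.18).

The CDF gives us P(X ≤ k).

Using the CDF:
P(X ≤ 5) = 0.539462

This means there's approximately a 53.9% chance that X is at most 5.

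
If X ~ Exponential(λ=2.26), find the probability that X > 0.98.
0.109175

We have X ~ Exponential(λ=2.26).

P(X > 0.98) = 1 - P(X ≤ 0.98)
                = 1 - F(0.98)
                = 1 - 0.890825
                = 0.109175

So there's approximately a 10.9% chance that X exceeds 0.98.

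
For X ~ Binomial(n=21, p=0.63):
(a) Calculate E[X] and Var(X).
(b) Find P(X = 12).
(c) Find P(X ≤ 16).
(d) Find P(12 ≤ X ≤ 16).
(a) E[X] = 13.2300, Var(X) = 4.8951
(b) P(X = 12) = 0.149330
(c) P(X ≤ 16) = 0.934775
(d) P(12 ≤ X ≤ 16) = 0.719617

We have X ~ Binomial(n=21, p=0.63).

(a) Moments:
E[X] = 13.2300
Var(X) = 4.8951
σ = √Var(X) = 2.2125

(b) Point probability using PMF:
P(X = 12) = 0.149330

(c) Cumulative probability using CDF:
P(X ≤ 16) = F(16) = 0.934775

(d) Range probability:
P(12 ≤ X ≤ 16) = P(X ≤ 16) - P(X ≤ 11)
                   = F(16) - F(11)
                   = 0.934775 - 0.215158
                   = 0.719617

This means approximately 72.0% of outcomes fall in the interval [12, 16].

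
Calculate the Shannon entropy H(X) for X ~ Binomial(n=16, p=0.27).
1.9857 nats

We have X ~ Binomial(n=16, p=0.27).

The Shannon entropy measures the uncertainty or information content of the distribution.

For a Binomial distribution with n=16, p=0.27:
H(X) = 1.9857 nats

(In bits, this would be 2.8648 bits.)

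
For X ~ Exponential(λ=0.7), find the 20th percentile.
0.3188

We have X ~ Exponential(λ=0.7).

We want to find x such that P(X ≤ x) = 0.2.

This is the 20th percentile, which means 20% of values fall below this point.

Using the inverse CDF (quantile function):
x = F⁻¹(0.2) = 0.3188

Verification: P(X ≤ 0.3188) = 0.2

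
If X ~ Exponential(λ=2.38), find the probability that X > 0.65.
0.212886

We have X ~ Exponential(λ=2.38).

P(X > 0.65) = 1 - P(X ≤ 0.65)
                = 1 - F(0.65)
                = 1 - 0.787114
                = 0.212886

So there's approximately a 21.3% chance that X exceeds 0.65.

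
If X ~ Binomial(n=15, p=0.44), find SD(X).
1.9225

We have X ~ Binomial(n=15, p=0.44).

For a Binomial distribution with n=15, p=0.44:
σ = √Var(X) = 1.9225

The standard deviation is the square root of the variance.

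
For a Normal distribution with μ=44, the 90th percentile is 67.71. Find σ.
σ = 18.5010

For X ~ Normal(μ, σ), the p-th percentile satisfies x = μ + z_p × σ,
where z_p = Φ⁻¹(p) is the standard normal quantile.

Step 1: z_{0.9} = Φ⁻¹(0.9) = 1.2816

Step 2: Solve for σ:
67.71 = 44 + 1.2816 × σ
σ = (67.71 - 44) / 1.2816
σ = 23.71 / 1.2816
σ = 18.5010

Verification: μ + z × σ = 44 + 1.2816 × 18.5010 = 67.71 ✓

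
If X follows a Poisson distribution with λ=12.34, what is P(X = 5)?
0.010428

We have X ~ Poisson(λ=12.34).

For a Poisson distribution, the PMF gives us the probability of each outcome.

Using the PMF formula:
P(X = 5) = 0.010428

Rounded to 4 decimal places: 0.0104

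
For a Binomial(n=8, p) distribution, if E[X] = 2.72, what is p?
p = 0.34

For a Binomial(n, p) distribution:
E[X] = n × p

Given n = 8 and E[X] = 2.72:
2.72 = 8 × p
p = 2.72 / 8 = 0.34

Verification: Binomial(8, 0.34) has E[X] = 2.72 ✓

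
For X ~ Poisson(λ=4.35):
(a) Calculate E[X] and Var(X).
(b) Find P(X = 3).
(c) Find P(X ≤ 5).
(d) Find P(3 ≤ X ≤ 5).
(a) E[X] = 4.3500, Var(X) = 4.3500
(b) P(X = 3) = 0.177066
(c) P(X ≤ 5) = 0.728318
(d) P(3 ≤ X ≤ 5) = 0.537152

We have X ~ Poisson(λ=4.35).

(a) Moments:
E[X] = 4.3500
Var(X) = 4.3500
σ = √Var(X) = 2.0857

(b) Point probability using PMF:
P(X = 3) = 0.177066

(c) Cumulative probability using CDF:
P(X ≤ 5) = F(5) = 0.728318

(d) Range probability:
P(3 ≤ X ≤ 5) = P(X ≤ 5) - P(X ≤ 2)
                   = F(5) - F(2)
                   = 0.728318 - 0.191166
                   = 0.537152

This means approximately 53.7% of outcomes fall in the interval [3, 5].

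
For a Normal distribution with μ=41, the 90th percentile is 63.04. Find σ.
σ = 17.1979

For X ~ Normal(μ, σ), the p-th percentile satisfies x = μ + z_p × σ,
where z_p = Φ⁻¹(p) is the standard normal quantile.

Step 1: z_{0.9} = Φ⁻¹(0.9) = 1.2816

Step 2: Solve for σ:
63.04 = 41 + 1.2816 × σ
σ = (63.04 - 41) / 1.2816
σ = 22.04 / 1.2816
σ = 17.1979

Verification: μ + z × σ = 41 + 1.2816 × 17.1979 = 63.04 ✓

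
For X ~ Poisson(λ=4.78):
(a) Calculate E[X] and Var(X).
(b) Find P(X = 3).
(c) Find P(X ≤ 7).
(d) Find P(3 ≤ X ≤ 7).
(a) E[X] = 4.7800, Var(X) = 4.7800
(b) P(X = 3) = 0.152829
(c) P(X ≤ 7) = 0.888575
(d) P(3 ≤ X ≤ 7) = 0.744128

We have X ~ Poisson(λ=4.78).

(a) Moments:
E[X] = 4.7800
Var(X) = 4.7800
σ = √Var(X) = 2.1863

(b) Point probability using PMF:
P(X = 3) = 0.152829

(c) Cumulative probability using CDF:
P(X ≤ 7) = F(7) = 0.888575

(d) Range probability:
P(3 ≤ X ≤ 7) = P(X ≤ 7) - P(X ≤ 2)
                   = F(7) - F(2)
                   = 0.888575 - 0.144446
                   = 0.744128

This means approximately 74.4% of outcomes fall in the interval [3, 7].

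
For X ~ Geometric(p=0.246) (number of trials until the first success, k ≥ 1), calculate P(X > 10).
0.059390

We have X ~ Geometric(p=0.246) (number of trials until the first success, k ≥ 1).

P(X > 10) = 1 - P(X ≤ 10)
                = 1 - F(10)
                = 1 - 0.940610
                = 0.059390

So there's approximately a 5.9% chance that X exceeds 10.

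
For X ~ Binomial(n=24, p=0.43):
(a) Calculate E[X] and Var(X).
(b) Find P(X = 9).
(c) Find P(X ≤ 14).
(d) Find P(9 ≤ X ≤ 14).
(a) E[X] = 10.3200, Var(X) = 5.8824
(b) P(X = 9) = 0.143147
(c) P(X ≤ 14) = 0.956941
(d) P(9 ≤ X ≤ 14) = 0.728724

We have X ~ Binomial(n=24, p=0.43).

(a) Moments:
E[X] = 10.3200
Var(X) = 5.8824
σ = √Var(X) = 2.4254

(b) Point probability using PMF:
P(X = 9) = 0.143147

(c) Cumulative probability using CDF:
P(X ≤ 14) = F(14) = 0.956941

(d) Range probability:
P(9 ≤ X ≤ 14) = P(X ≤ 14) - P(X ≤ 8)
                   = F(14) - F(8)
                   = 0.956941 - 0.228217
                   = 0.728724

This means approximately 72.9% of outcomes fall in the interval [9, 14].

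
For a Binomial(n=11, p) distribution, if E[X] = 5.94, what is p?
p = 0.54

For a Binomial(n, p) distribution:
E[X] = n × p

Given n = 11 and E[X] = 5.94:
5.94 = 11 × p
p = 5.94 / 11 = 0.54

Verification: Binomial(11, 0.54) has E[X] = 5.94 ✓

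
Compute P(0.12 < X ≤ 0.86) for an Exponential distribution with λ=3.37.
0.612255

We have X ~ Exponential(λ=3.37).

To find P(0.12 < X ≤ 0.86), we use:
P(0.12 < X ≤ 0.86) = P(X ≤ 0.86) - P(X ≤ 0.12)
                 = F(0.86) - F(0.12)
                 = 0.944878 - 0.332623
                 = 0.612255

So there's approximately a 61.2% chance that X falls in this range.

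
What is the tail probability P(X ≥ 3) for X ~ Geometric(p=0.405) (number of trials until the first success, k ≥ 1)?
0.354025

We have X ~ Geometric(p=0.405) (number of trials until the first success, k ≥ 1).

For discrete distributions, P(X ≥ 3) = 1 - P(X ≤ 2).

P(X ≤ 2) = 0.645975
P(X ≥ 3) = 1 - 0.645975 = 0.354025

So there's approximately a 35.4% chance that X is at least 3.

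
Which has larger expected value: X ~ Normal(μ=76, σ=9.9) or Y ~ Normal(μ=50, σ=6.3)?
X has larger mean (76.0000 > 50.0000)

Compute the expected value for each distribution:

X ~ Normal(μ=76, σ=9.9):
E[X] = 76.0000

Y ~ Normal(μ=50, σ=6.3):
E[Y] = 50.0000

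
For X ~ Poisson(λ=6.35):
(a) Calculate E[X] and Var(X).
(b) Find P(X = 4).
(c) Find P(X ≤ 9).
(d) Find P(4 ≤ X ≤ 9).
(a) E[X] = 6.3500, Var(X) = 6.3500
(b) P(X = 4) = 0.118335
(c) P(X ≤ 9) = 0.889881
(d) P(4 ≤ X ≤ 9) = 0.767284

We have X ~ Poisson(λ=6.35).

(a) Moments:
E[X] = 6.3500
Var(X) = 6.3500
σ = √Var(X) = 2.5199

(b) Point probability using PMF:
P(X = 4) = 0.118335

(c) Cumulative probability using CDF:
P(X ≤ 9) = F(9) = 0.889881

(d) Range probability:
P(4 ≤ X ≤ 9) = P(X ≤ 9) - P(X ≤ 3)
                   = F(9) - F(3)
                   = 0.889881 - 0.122597
                   = 0.767284

This means approximately 76.7% of outcomes fall in the interval [4, 9].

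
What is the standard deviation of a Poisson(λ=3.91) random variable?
1.9774

We have X ~ Poisson(λ=3.91).

For a Poisson distribution with λ=3.91:
σ = √Var(X) = 1.9774

The standard deviation is the square root of the variance.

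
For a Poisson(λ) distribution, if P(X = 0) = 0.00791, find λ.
λ = 4.8396

For a Poisson(λ) distribution, the PMF at 0 is:
P(X = 0) = λ^0 e^(-λ) / 0! = e^(-λ)

Given P(X = 0) = 0.00791:
e^(-λ) = 0.00791
-λ = ln(0.00791)
λ = -ln(0.00791) = 4.8396

Verification: e^(-4.8396) = 0.00791 ✓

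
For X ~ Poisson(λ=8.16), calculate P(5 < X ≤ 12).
0.751177

We have X ~ Poisson(λ=8.16).

To find P(5 < X ≤ 12), we use:
P(5 < X ≤ 12) = P(X ≤ 12) - P(X ≤ 5)
                 = F(12) - F(5)
                 = 0.928193 - 0.177015
                 = 0.751177

So there's approximately a 75.1% chance that X falls in this range.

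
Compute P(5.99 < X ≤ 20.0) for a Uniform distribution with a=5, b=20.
0.934000

We have X ~ Uniform(a=5, b=20).

To find P(5.99 < X ≤ 20.0), we use:
P(5.99 < X ≤ 20.0) = P(X ≤ 20.0) - P(X ≤ 5.99)
                 = F(20.0) - F(5.99)
                 = 1.000000 - 0.066000
                 = 0.934000

So there's approximately a 93.4% chance that X falls in this range.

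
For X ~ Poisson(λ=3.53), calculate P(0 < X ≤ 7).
0.942782

We have X ~ Poisson(λ=3.53).

To find P(0 < X ≤ 7), we use:
P(0 < X ≤ 7) = P(X ≤ 7) - P(X ≤ 0)
                 = F(7) - F(0)
                 = 0.972087 - 0.029305
                 = 0.942782

So there's approximately a 94.3% chance that X falls in this range.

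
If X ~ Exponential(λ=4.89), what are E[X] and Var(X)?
E[X] = 0.2045, Var(X) = 0.0418

We have X ~ Exponential(λ=4.89).

For an Exponential distribution with λ=4.89:

Expected value:
E[X] = 0.2045

Variance:
Var(X) = 0.0418

Standard deviation:
σ = √Var(X) = 0.2045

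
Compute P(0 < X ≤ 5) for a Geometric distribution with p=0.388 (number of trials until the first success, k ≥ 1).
0.914147

We have X ~ Geometric(p=0.388) (number of trials until the first success, k ≥ 1).

To find P(0 < X ≤ 5), we use:
P(0 < X ≤ 5) = P(X ≤ 5) - P(X ≤ 0)
                 = F(5) - F(0)
                 = 0.914147 - 0.000000
                 = 0.914147

So there's approximately a 91.4% chance that X falls in this range.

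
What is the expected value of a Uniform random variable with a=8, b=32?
20.0000

We have X ~ Uniform(a=8, b=32).

For a Uniform distribution with a=8, b=32:
E[X] = 20.0000

This is the expected (average) value of X.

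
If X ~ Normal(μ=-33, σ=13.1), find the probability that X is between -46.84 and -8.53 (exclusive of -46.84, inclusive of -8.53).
0.823742

We have X ~ Normal(μ=-33, σ=13.1).

To find P(-46.84 < X ≤ -8.53), we use:
P(-46.84 < X ≤ -8.53) = P(X ≤ -8.53) - P(X ≤ -46.84)
                 = F(-8.53) - F(-46.84)
                 = 0.969115 - 0.145373
                 = 0.823742

So there's approximately a 82.4% chance that X falls in this range.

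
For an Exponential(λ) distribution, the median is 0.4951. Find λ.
λ = 1.4000

For X ~ Exponential(λ), the CDF is F(x) = 1 - e^(-λx).
The median m satisfies F(m) = 0.5:
1 - e^(-λm) = 0.5
e^(-λm) = 0.5
λm = ln(2)
m = ln(2) / λ

Given m = 0.4951:
λ = ln(2) / 0.4951 = 0.693147 / 0.4951 = 1.4000

Verification: ln(2) / 1.4000 = 0.4951 ✓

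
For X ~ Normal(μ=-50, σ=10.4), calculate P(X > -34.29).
0.065448

We have X ~ Normal(μ=-50, σ=10.4).

P(X > -34.29) = 1 - P(X ≤ -34.29)
                = 1 - F(-34.29)
                = 1 - 0.934552
                = 0.065448

So there's approximately a 6.5% chance that X exceeds -34.29.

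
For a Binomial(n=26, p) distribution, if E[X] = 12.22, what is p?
p = 0.47

For a Binomial(n, p) distribution:
E[X] = n × p

Given n = 26 and E[X] = 12.22:
12.22 = 26 × p
p = 12.22 / 26 = 0.47

Verification: Binomial(26, 0.47) has E[X] = 12.22 ✓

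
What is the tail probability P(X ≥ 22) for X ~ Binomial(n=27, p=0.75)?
0.298948

We have X ~ Binomial(n=27, p=0.75).

For discrete distributions, P(X ≥ 22) = 1 - P(X ≤ 21).

P(X ≤ 21) = 0.701052
P(X ≥ 22) = 1 - 0.701052 = 0.298948

So there's approximately a 29.9% chance that X is at least 22.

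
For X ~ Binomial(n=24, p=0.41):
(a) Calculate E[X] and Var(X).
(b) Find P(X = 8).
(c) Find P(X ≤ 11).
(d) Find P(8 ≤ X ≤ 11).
(a) E[X] = 9.8400, Var(X) = 5.8056
(b) P(X = 8) = 0.126610
(c) P(X ≤ 11) = 0.756265
(d) P(8 ≤ X ≤ 11) = 0.590269

We have X ~ Binomial(n=24, p=0.41).

(a) Moments:
E[X] = 9.8400
Var(X) = 5.8056
σ = √Var(X) = 2.4095

(b) Point probability using PMF:
P(X = 8) = 0.126610

(c) Cumulative probability using CDF:
P(X ≤ 11) = F(11) = 0.756265

(d) Range probability:
P(8 ≤ X ≤ 11) = P(X ≤ 11) - P(X ≤ 7)
                   = F(11) - F(7)
                   = 0.756265 - 0.165996
                   = 0.590269

This means approximately 59.0% of outcomes fall in the interval [8, 11].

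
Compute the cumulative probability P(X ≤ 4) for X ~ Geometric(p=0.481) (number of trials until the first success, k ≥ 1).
0.927445

We have X ~ Geometric(p=0.481) (number of trials until the first success, k ≥ 1).

The CDF gives us P(X ≤ k).

Using the CDF:
P(X ≤ 4) = 0.927445

This means there's approximately a 92.7% chance that X is at most 4.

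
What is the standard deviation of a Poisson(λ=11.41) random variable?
3.3779

We have X ~ Poisson(λ=11.41).

For a Poisson distribution with λ=11.41:
σ = √Var(X) = 3.3779

The standard deviation is the square root of the variance.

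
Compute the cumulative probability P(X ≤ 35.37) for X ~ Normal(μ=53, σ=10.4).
0.045019

We have X ~ Normal(μ=53, σ=10.4).

The CDF gives us P(X ≤ k).

Using the CDF:
P(X ≤ 35.37) = 0.045019

This means there's approximately a 4.5% chance that X is at most 35.37.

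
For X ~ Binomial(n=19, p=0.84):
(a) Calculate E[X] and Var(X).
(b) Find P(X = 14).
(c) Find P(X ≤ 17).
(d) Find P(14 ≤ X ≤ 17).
(a) E[X] = 15.9600, Var(X) = 2.5536
(b) P(X = 14) = 0.106173
(c) P(X ≤ 17) = 0.831787
(d) P(14 ≤ X ≤ 17) = 0.761778

We have X ~ Binomial(n=19, p=0.84).

(a) Moments:
E[X] = 15.9600
Var(X) = 2.5536
σ = √Var(X) = 1.5980

(b) Point probability using PMF:
P(X = 14) = 0.106173

(c) Cumulative probability using CDF:
P(X ≤ 17) = F(17) = 0.831787

(d) Range probability:
P(14 ≤ X ≤ 17) = P(X ≤ 17) - P(X ≤ 13)
                   = F(17) - F(13)
                   = 0.831787 - 0.070009
                   = 0.761778

This means approximately 76.2% of outcomes fall in the interval [14, 17].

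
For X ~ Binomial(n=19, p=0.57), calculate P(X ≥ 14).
0.106349

We have X ~ Binomial(n=19, p=0.57).

For discrete distributions, P(X ≥ 14) = 1 - P(X ≤ 13).

P(X ≤ 13) = 0.893651
P(X ≥ 14) = 1 - 0.893651 = 0.106349

So there's approximately a 10.6% chance that X is at least 14.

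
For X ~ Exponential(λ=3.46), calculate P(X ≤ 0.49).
0.816474

We have X ~ Exponential(λ=3.46).

The CDF gives us P(X ≤ k).

Using the CDF:
P(X ≤ 0.49) = 0.816474

This means there's approximately a 81.6% chance that X is at most 0.49.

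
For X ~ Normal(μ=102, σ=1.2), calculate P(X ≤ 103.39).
0.876636

We have X ~ Normal(μ=102, σ=1.2).

The CDF gives us P(X ≤ k).

Using the CDF:
P(X ≤ 103.39) = 0.876636

This means there's approximately a 87.7% chance that X is at most 103.39.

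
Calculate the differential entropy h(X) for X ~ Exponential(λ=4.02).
-0.3913 nats

We have X ~ Exponential(λ=4.02).

The differential entropy measures the uncertainty or information content of the distribution.

For an Exponential distribution with λ=4.02:
h(X) = -0.3913 nats

(In bits, this would be -0.5645 bits.)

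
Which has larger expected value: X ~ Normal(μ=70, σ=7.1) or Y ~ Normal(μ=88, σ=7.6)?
Y has larger mean (88.0000 > 70.0000)

Compute the expected value for each distribution:

X ~ Normal(μ=70, σ=7.1):
E[X] = 70.0000

Y ~ Normal(μ=88, σ=7.6):
E[Y] = 88.0000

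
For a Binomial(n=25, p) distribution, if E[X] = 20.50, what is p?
p = 0.82

For a Binomial(n, p) distribution:
E[X] = n × p

Given n = 25 and E[X] = 20.50:
20.50 = 25 × p
p = 20.50 / 25 = 0.82

Verification: Binomial(25, 0.82) has E[X] = 20.50 ✓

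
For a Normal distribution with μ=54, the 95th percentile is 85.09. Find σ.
σ = 18.9014

For X ~ Normal(μ, σ), the p-th percentile satisfies x = μ + z_p × σ,
where z_p = Φ⁻¹(p) is the standard normal quantile.

Step 1: z_{0.95} = Φ⁻¹(0.95) = 1.6449

Step 2: Solve for σ:
85.09 = 54 + 1.6449 × σ
σ = (85.09 - 54) / 1.6449
σ = 31.09 / 1.6449
σ = 18.9014

Verification: μ + z × σ = 54 + 1.6449 × 18.9014 = 85.09 ✓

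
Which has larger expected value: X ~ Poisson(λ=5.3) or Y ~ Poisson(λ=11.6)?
Y has larger mean (11.6000 > 5.3000)

Compute the expected value for each distribution:

X ~ Poisson(λ=5.3):
E[X] = 5.3000

Y ~ Poisson(λ=11.6):
E[Y] = 11.6000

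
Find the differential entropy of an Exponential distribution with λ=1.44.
0.6354 nats

We have X ~ Exponential(λ=1.44).

The differential entropy measures the uncertainty or information content of the distribution.

For an Exponential distribution with λ=1.44:
h(X) = 0.6354 nats

(In bits, this would be 0.9166 bits.)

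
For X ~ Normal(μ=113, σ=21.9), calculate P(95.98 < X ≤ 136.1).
0.635711

We have X ~ Normal(μ=113, σ=21.9).

To find P(95.98 < X ≤ 136.1), we use:
P(95.98 < X ≤ 136.1) = P(X ≤ 136.1) - P(X ≤ 95.98)
                 = F(136.1) - F(95.98)
                 = 0.854240 - 0.218530
                 = 0.635711

So there's approximately a 63.6% chance that X falls in this range.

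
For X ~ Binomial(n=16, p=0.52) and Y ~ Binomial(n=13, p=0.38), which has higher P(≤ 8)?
Y has higher probability (P(Y ≤ 8) = 0.9775 > P(X ≤ 8) = 0.5343)

Compute P(≤ 8) for each distribution:

X ~ Binomial(n=16, p=0.52):
P(X ≤ 8) = 0.5343

Y ~ Binomial(n=13, p=0.38):
P(Y ≤ 8) = 0.9775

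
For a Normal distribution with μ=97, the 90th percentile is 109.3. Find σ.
σ = 9.5977

For X ~ Normal(μ, σ), the p-th percentile satisfies x = μ + z_p × σ,
where z_p = Φ⁻¹(p) is the standard normal quantile.

Step 1: z_{0.9} = Φ⁻¹(0.9) = 1.2816

Step 2: Solve for σ:
109.3 = 97 + 1.2816 × σ
σ = (109.3 - 97) / 1.2816
σ = 12.30 / 1.2816
σ = 9.5977

Verification: μ + z × σ = 97 + 1.2816 × 9.5977 = 109.30 ✓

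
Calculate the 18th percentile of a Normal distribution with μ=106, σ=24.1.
83.9397

We have X ~ Normal(μ=106, σ=24.1).

We want to find x such that P(X ≤ x) = 0.18.

This is the 18th percentile, which means 18% of values fall below this point.

Using the inverse CDF (quantile function):
x = F⁻¹(0.18) = 83.9397

Verification: P(X ≤ 83.9397) = 0.18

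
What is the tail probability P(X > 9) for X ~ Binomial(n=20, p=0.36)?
0.142399

We have X ~ Binomial(n=20, p=0.36).

P(X > 9) = 1 - P(X ≤ 9)
                = 1 - F(9)
                = 1 - 0.857601
                = 0.142399

So there's approximately a 14.2% chance that X exceeds 9.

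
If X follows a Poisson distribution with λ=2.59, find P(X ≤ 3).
0.738176

We have X ~ Poisson(λ=2.59).

The CDF gives us P(X ≤ k).

Using the CDF:
P(X ≤ 3) = 0.738176

This means there's approximately a 73.8% chance that X is at most 3.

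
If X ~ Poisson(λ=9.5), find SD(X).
3.0822

We have X ~ Poisson(λ=9.5).

For a Poisson distribution with λ=9.5:
σ = √Var(X) = 3.0822

The standard deviation is the square root of the variance.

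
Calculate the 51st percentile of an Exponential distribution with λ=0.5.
1.4267

We have X ~ Exponential(λ=0.5).

We want to find x such that P(X ≤ x) = 0.51.

This is the 51st percentile, which means 51% of values fall below this point.

Using the inverse CDF (quantile function):
x = F⁻¹(0.51) = 1.4267

Verification: P(X ≤ 1.4267) = 0.51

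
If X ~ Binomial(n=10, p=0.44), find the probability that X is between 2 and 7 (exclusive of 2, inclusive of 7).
0.865317

We have X ~ Binomial(n=10, p=0.44).

To find P(2 < X ≤ 7), we use:
P(2 < X ≤ 7) = P(X ≤ 7) - P(X ≤ 2)
                 = F(7) - F(2)
                 = 0.976442 - 0.111124
                 = 0.865317

So there's approximately a 86.5% chance that X falls in this range.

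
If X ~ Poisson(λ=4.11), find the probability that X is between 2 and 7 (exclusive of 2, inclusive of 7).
0.719621

We have X ~ Poisson(λ=4.11).

To find P(2 < X ≤ 7), we use:
P(2 < X ≤ 7) = P(X ≤ 7) - P(X ≤ 2)
                 = F(7) - F(2)
                 = 0.942045 - 0.222425
                 = 0.719621

So there's approximately a 72.0% chance that X falls in this range.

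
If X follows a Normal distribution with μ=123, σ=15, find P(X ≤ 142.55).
0.903770

We have X ~ Normal(μ=123, σ=15).

The CDF gives us P(X ≤ k).

Using the CDF:
P(X ≤ 142.55) = 0.903770

This means there's approximately a 90.4% chance that X is at most 142.55.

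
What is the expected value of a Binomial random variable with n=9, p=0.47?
4.2300

We have X ~ Binomial(n=9, p=0.47).

For a Binomial distribution with n=9, p=0.47:
E[X] = 4.2300

This is the expected (average) value of X.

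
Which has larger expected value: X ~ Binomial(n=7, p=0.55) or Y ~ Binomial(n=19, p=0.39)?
Y has larger mean (7.4100 > 3.8500)

Compute the expected value for each distribution:

X ~ Binomial(n=7, p=0.55):
E[X] = 3.8500

Y ~ Binomial(n=19, p=0.39):
E[Y] = 7.4100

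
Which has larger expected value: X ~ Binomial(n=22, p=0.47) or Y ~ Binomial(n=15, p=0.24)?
X has larger mean (10.3400 > 3.6000)

Compute the expected value for each distribution:

X ~ Binomial(n=22, p=0.47):
E[X] = 10.3400

Y ~ Binomial(n=15, p=0.24):
E[Y] = 3.6000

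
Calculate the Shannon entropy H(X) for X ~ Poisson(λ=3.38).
1.9963 nats

We have X ~ Poisson(λ=3.38).

The Shannon entropy measures the uncertainty or information content of the distribution.

For a Poisson distribution with λ=3.38:
H(X) = 1.9963 nats

(In bits, this would be 2.8801 bits.)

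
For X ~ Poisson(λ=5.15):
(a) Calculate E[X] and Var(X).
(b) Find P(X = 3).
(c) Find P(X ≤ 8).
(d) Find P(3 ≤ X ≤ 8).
(a) E[X] = 5.1500, Var(X) = 5.1500
(b) P(X = 3) = 0.132024
(c) P(X ≤ 8) = 0.921673
(d) P(3 ≤ X ≤ 8) = 0.809099

We have X ~ Poisson(λ=5.15).

(a) Moments:
E[X] = 5.1500
Var(X) = 5.1500
σ = √Var(X) = 2.2694

(b) Point probability using PMF:
P(X = 3) = 0.132024

(c) Cumulative probability using CDF:
P(X ≤ 8) = F(8) = 0.921673

(d) Range probability:
P(3 ≤ X ≤ 8) = P(X ≤ 8) - P(X ≤ 2)
                   = F(8) - F(2)
                   = 0.921673 - 0.112574
                   = 0.809099

This means approximately 80.9% of outcomes fall in the interval [3, 8].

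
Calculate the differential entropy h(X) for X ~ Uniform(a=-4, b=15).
2.9444 nats

We have X ~ Uniform(a=-4, b=15).

The differential entropy measures the uncertainty or information content of the distribution.

For a Uniform distribution with a=-4, b=15:
h(X) = 2.9444 nats

(In bits, this would be 4.2479 bits.)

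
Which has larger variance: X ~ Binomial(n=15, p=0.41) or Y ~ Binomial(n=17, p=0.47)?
Y has larger variance (4.2347 > 3.6285)

Compute the variance for each distribution:

X ~ Binomial(n=15, p=0.41):
Var(X) = 3.6285

Y ~ Binomial(n=17, p=0.47):
Var(Y) = 4.2347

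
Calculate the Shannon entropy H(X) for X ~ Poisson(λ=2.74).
1.8816 nats

We have X ~ Poisson(λ=2.74).

The Shannon entropy measures the uncertainty or information content of the distribution.

For a Poisson distribution with λ=2.74:
H(X) = 1.8816 nats

(In bits, this would be 2.7146 bits.)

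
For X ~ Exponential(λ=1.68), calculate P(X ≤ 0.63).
0.652989

We have X ~ Exponential(λ=1.68).

The CDF gives us P(X ≤ k).

Using the CDF:
P(X ≤ 0.63) = 0.652989

This means there's approximately a 65.3% chance that X is at most 0.63.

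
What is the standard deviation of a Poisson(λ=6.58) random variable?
2.5652

We have X ~ Poisson(λ=6.58).

For a Poisson distribution with λ=6.58:
σ = √Var(X) = 2.5652

The standard deviation is the square root of the variance.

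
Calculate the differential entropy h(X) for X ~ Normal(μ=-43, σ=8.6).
3.5707 nats

We have X ~ Normal(μ=-43, σ=8.6).

The differential entropy measures the uncertainty or information content of the distribution.

For a Normal distribution with μ=-43, σ=8.6:
h(X) = 3.5707 nats

(In bits, this would be 5.1514 bits.)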